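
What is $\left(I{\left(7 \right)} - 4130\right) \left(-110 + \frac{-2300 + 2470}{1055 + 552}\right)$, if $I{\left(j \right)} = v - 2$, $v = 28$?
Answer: $\frac{724766400}{1607} \approx 4.5101 \cdot 10^{5}$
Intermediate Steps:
$I{\left(j \right)} = 26$ ($I{\left(j \right)} = 28 - 2 = 26$)
$\left(I{\left(7 \right)} - 4130\right) \left(-110 + \frac{-2300 + 2470}{1055 + 552}\right) = \left(26 - 4130\right) \left(-110 + \frac{-2300 + 2470}{1055 + 552}\right) = - 4104 \left(-110 + \frac{170}{1607}\right) = \left(-4104\right) \left(- \frac{176600}{1607}\right) = \frac{724766400}{1607}$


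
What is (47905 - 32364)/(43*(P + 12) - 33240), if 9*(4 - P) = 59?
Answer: -139869/295505 ≈ -0.47332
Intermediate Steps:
P = -23/9 (P = 4 - 1/9*59 = 4 - 59/9 = -23/9 ≈ -2.5556)
(47905 - 32364)/(43*(P + 12) - 33240) = (47905 - 32364)/(43*(-23/9 + 12) - 33240) = 15541/(43*(85/9) - 33240) = 15541/(3655/9 - 33240) = 15541/(-295505/9) = 15541*(-9/295505) = -139869/295505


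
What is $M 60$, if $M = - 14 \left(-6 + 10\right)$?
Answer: $-3360$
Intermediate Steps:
$M = -56$ ($M = \left(-14\right) 4 = -56$)
$M 60 = \left(-56\right) 60 = -3360$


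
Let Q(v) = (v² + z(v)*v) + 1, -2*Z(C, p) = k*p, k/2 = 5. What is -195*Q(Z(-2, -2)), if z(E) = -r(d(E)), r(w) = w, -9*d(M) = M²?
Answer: -124085/3 ≈ -41362.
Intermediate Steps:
k = 10 (k = 2*5 = 10)
d(M) = -M²/9
Z(C, p) = -5*p
z(E) = E²/9 (z(E) = -(-1)*E²/9 = E²/9)
Q(v) = 1 + v² + v³/9 (Q(v) = (v² + (v²/9)*v) + 1 = (v² + v³/9) + 1 = 1 + v² + v³/9)
-195*Q(Z(-2, -2)) = -195*(1 + (-5*(-2))² + (-5*(-2))³/9) = -195*(1 + 10² + (⅑)*10³) = -195*(1 + 100 + (⅑)*1000) = -195*(1 + 100 + 1000/9) = -195*1909/9 = -124085/3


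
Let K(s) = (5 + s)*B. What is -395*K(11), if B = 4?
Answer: -25280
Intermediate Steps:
K(s) = 20 + 4*s (K(s) = (5 + s)*4 = 20 + 4*s)
-395*K(11) = -395*(20 + 4*11) = -395*(20 + 44) = -395*64 = -25280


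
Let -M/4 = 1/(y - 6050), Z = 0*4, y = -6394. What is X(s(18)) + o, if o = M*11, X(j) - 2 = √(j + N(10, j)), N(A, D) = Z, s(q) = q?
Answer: 6233/3111 + 3*√2 ≈ 6.2462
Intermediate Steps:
Z = 0
M = 1/3111 (M = -4/(-6394 - 6050) = -4/(-12444) = -4*(-1/12444) = 1/3111 ≈ 0.00032144)
N(A, D) = 0
X(j) = 2 + √j (X(j) = 2 + √(j + 0) = 2 + √j)
o = 11/3111 (o = (1/3111)*11 = 11/3111 ≈ 0.0035358)
X(s(18)) + o = (2 + √18) + 11/3111 = (2 + 3*√2) + 11/3111 = 6233/3111 + 3*√2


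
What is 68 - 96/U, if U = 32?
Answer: 65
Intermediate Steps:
68 - 96/U = 68 - 96/32 = 68 - 96*1/32 = 68 - 3 = 65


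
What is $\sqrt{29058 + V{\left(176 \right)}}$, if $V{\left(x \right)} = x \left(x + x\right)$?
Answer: $\sqrt{91010} \approx 301.68$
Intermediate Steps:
$V{\left(x \right)} = 2 x^{2}$ ($V{\left(x \right)} = x 2 x = 2 x^{2}$)
$\sqrt{29058 + V{\left(176 \right)}} = \sqrt{29058 + 2 \cdot 176^{2}} = \sqrt{29058 + 2 \cdot 30976} = \sqrt{29058 + 61952} = \sqrt{91010}$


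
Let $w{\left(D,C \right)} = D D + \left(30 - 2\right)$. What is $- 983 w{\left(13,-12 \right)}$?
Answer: $-193651$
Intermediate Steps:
$w{\left(D,C \right)} = 28 + D^{2}$ ($w{\left(D,C \right)} = D^{2} + \left(30 - 2\right) = D^{2} + 28 = 28 + D^{2}$)
$- 983 w{\left(13,-12 \right)} = - 983 \left(28 + 13^{2}\right) = - 983 \left(28 + 169\right) = \left(-983\right) 197 = -193651$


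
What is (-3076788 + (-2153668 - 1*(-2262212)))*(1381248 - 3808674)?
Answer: 7205192659944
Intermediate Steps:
(-3076788 + (-2153668 - 1*(-2262212)))*(1381248 - 3808674) = (-3076788 + (-2153668 + 2262212))*(-2427426) = (-3076788 + 108544)*(-2427426) = -2968244*(-2427426) = 7205192659944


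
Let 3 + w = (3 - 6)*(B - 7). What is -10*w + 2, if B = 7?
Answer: 32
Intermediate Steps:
w = -3 (w = -3 + (3 - 6)*(7 - 7) = -3 - 3*0 = -3 + 0 = -3)
-10*w + 2 = -10*(-3) + 2 = 30 + 2 = 32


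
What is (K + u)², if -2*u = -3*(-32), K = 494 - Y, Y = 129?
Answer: 100489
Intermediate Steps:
K = 365 (K = 494 - 1*129 = 494 - 129 = 365)
u = -48 (u = -(-3)*(-32)/2 = -½*96 = -48)
(K + u)² = (365 - 48)² = 317² = 100489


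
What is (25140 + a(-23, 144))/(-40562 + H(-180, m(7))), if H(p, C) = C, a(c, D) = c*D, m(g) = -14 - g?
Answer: -21828/40583 ≈ -0.53786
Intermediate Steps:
a(c, D) = D*c
(25140 + a(-23, 144))/(-40562 + H(-180, m(7))) = (25140 + 144*(-23))/(-40562 + (-14 - 1*7)) = (25140 - 3312)/(-40562 + (-14 - 7)) = 21828/(-40562 - 21) = 21828/(-40583) = 21828*(-1/40583) = -21828/40583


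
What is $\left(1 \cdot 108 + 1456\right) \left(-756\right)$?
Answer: $-1182384$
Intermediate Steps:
$\left(1 \cdot 108 + 1456\right) \left(-756\right) = \left(108 + 1456\right) \left(-756\right) = 1564 \left(-756\right) = -1182384$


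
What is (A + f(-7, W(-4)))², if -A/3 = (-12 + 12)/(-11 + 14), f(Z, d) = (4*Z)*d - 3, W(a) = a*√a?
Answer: (3 - 224*I)² ≈ -50167.0 - 1344.0*I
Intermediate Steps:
W(a) = a^(3/2)
f(Z, d) = -3 + 4*Z*d (f(Z, d) = 4*Z*d - 3 = -3 + 4*Z*d)
A = 0 (A = -3*(-12 + 12)/(-11 + 14) = -0/3 = -3*0 = 0)
(A + f(-7, W(-4)))² = (0 + (-3 + 4*(-7)*(-4)^(3/2)))² = (0 + (-3 + 4*(-7)*(-8*I)))² = (0 + (-3 + 224*I))² = (-3 + 224*I)²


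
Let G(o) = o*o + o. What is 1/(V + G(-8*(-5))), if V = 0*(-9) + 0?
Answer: 1/1640 ≈ 0.00060976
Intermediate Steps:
V = 0 (V = 0 + 0 = 0)
G(o) = o + o² (G(o) = o² + o = o + o²)
1/(V + G(-8*(-5))) = 1/(0 + (-8*(-5))*(1 - 8*(-5))) = 1/(0 + 40*(1 + 40)) = 1/(0 + 40*41) = 1/(0 + 1640) = 1/1640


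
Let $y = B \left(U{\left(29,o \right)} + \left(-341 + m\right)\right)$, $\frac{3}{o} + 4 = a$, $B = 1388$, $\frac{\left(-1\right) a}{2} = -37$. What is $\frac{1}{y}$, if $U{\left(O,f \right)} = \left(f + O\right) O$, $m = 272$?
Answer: $\frac{35}{37564138} \approx 9.3174 \cdot 10^{-7}$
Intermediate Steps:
$a = 74$ ($a = \left(-2\right) \left(-37\right) = 74$)
$o = \frac{3}{70}$ ($o = \frac{3}{-4 + 74} = \frac{3}{70} \approx 0.042857$)
$U{\left(O,f \right)} = O \left(O + f\right)$ ($U{\left(O,f \right)} = \left(O + f\right) O = O \left(O + f\right)$)
$y = \frac{37564138}{35}$ ($y = 1388 \left(29 \left(29 + \frac{3}{70}\right) + \left(-341 + 272\right)\right) = 1388 \left(29 \cdot \frac{2033}{70} - 69\right) = 1388 \left(\frac{58957}{70} - 69\right) = 1388 \cdot \frac{54127}{70} = \frac{37564138}{35} \approx 1.0733 \cdot 10^{6}$)
$\frac{1}{y} = \frac{1}{\frac{37564138}{35}} = \frac{35}{37564138}$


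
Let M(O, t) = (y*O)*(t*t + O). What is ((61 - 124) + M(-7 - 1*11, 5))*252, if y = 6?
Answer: -206388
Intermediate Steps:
M(O, t) = 6*O*(O + t²) (M(O, t) = (6*O)*(t*t + O) = (6*O)*(t² + O) = (6*O)*(O + t²) = 6*O*(O + t²))
((61 - 124) + M(-7 - 1*11, 5))*252 = ((61 - 124) + 6*(-7 - 1*11)*((-7 - 1*11) + 5²))*252 = (-63 + 6*(-7 - 11)*((-7 - 11) + 25))*252 = (-63 + 6*(-18)*(-18 + 25))*252 = (-63 + 6*(-18)*7)*252 = (-63 - 756)*252 = -819*252 = -206388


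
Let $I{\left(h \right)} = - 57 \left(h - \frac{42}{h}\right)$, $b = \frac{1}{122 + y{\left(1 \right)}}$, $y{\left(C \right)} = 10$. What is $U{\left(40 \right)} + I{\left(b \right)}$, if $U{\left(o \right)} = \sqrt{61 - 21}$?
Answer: $\frac{13904333}{44} + 2 \sqrt{10} \approx 3.1601 \cdot 10^{5}$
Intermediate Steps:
$U{\left(o \right)} = 2 \sqrt{10}$ ($U{\left(o \right)} = \sqrt{40} = 2 \sqrt{10}$)
$b = \frac{1}{132}$ ($b = \frac{1}{122 + 10} = \frac{1}{132} \approx 0.0075758$)
$I{\left(h \right)} = - 57 h + \frac{2394}{h}$
$U{\left(40 \right)} + I{\left(b \right)} = 2 \sqrt{10} + \left(\left(-57\right) \frac{1}{132} + 2394 \frac{1}{\frac{1}{132}}\right) = 2 \sqrt{10} + \left(- \frac{19}{44} + 2394 \cdot 132\right) = 2 \sqrt{10} + \left(- \frac{19}{44} + 316008\right) = 2 \sqrt{10} + \frac{13904333}{44} = \frac{13904333}{44} + 2 \sqrt{10}$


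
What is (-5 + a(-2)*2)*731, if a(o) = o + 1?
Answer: -5117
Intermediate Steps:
a(o) = 1 + o
(-5 + a(-2)*2)*731 = (-5 + (1 - 2)*2)*731 = (-5 - 1*2)*731 = (-5 - 2)*731 = -7*731 = -5117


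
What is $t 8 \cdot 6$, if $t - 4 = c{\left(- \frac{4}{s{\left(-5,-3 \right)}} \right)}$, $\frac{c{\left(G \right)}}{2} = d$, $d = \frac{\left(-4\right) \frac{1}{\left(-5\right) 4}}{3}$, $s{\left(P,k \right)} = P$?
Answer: $\frac{992}{5} \approx 198.4$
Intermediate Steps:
$d = \frac{1}{15}$ ($d = - \frac{4}{-20} \cdot \frac{1}{3} = \left(-4\right) \left(- \frac{1}{20}\right) \frac{1}{3} = \frac{1}{5} \cdot \frac{1}{3} = \frac{1}{15} \approx 0.066667$)
$c{\left(G \right)} = \frac{2}{15}$ ($c{\left(G \right)} = 2 \cdot \frac{1}{15} = \frac{2}{15}$)
$t = \frac{62}{15}$ ($t = 4 + \frac{2}{15} = \frac{62}{15} \approx 4.1333$)
$t 8 \cdot 6 = \frac{62}{15} \cdot 8 \cdot 6 = \frac{496}{15} \cdot 6 = \frac{992}{5}$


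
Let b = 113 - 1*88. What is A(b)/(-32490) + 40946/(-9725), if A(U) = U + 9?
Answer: -133066619/31596525 ≈ -4.2114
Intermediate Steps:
b = 25 (b = 113 - 88 = 25)
A(U) = 9 + U
A(b)/(-32490) + 40946/(-9725) = (9 + 25)/(-32490) + 40946/(-9725) = 34*(-1/32490) + 40946*(-1/9725) = -17/16245 - 40946/9725 = -133066619/31596525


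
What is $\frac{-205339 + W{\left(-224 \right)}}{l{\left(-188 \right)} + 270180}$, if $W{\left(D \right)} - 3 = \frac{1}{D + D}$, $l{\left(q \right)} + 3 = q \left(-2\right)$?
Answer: $- \frac{91990529}{121207744} \approx -0.75895$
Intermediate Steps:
$l{\left(q \right)} = -3 - 2 q$ ($l{\left(q \right)} = -3 + q \left(-2\right) = -3 - 2 q$)
$W{\left(D \right)} = 3 + \frac{1}{2 D}$ ($W{\left(D \right)} = 3 + \frac{1}{D + D} = 3 + \frac{1}{2 D}$)
$\frac{-205339 + W{\left(-224 \right)}}{l{\left(-188 \right)} + 270180} = \frac{-205339 + \left(3 + \frac{1}{2 \left(-224\right)}\right)}{\left(-3 - -376\right) + 270180} = \frac{-205339 + \left(3 + \frac{1}{2} \left(- \frac{1}{224}\right)\right)}{\left(-3 + 376\right) + 270180} = \frac{-205339 + \left(3 - \frac{1}{448}\right)}{373 + 270180} = \frac{-205339 + \frac{1343}{448}}{270553} = \left(- \frac{91990529}{448}\right) \frac{1}{270553} = - \frac{91990529}{121207744}$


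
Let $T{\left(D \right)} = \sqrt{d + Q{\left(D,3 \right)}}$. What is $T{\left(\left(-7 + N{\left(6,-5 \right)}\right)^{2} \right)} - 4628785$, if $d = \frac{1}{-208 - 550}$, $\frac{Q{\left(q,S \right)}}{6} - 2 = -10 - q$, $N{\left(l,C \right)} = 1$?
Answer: $-4628785 + \frac{i \sqrt{151685654}}{758} \approx -4.6288 \cdot 10^{6} + 16.248 i$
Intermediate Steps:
$Q{\left(q,S \right)} = -48 - 6 q$ ($Q{\left(q,S \right)} = 12 + 6 \left(-10 - q\right) = 12 - \left(60 + 6 q\right) = -48 - 6 q$)
$d = - \frac{1}{758}$ ($d = \frac{1}{-758} = - \frac{1}{758} \approx -0.0013193$)
$T{\left(D \right)} = \sqrt{- \frac{36385}{758} - 6 D}$ ($T{\left(D \right)} = \sqrt{- \frac{1}{758} - \left(48 + 6 D\right)} = \sqrt{- \frac{36385}{758} - 6 D}$)
$T{\left(\left(-7 + N{\left(6,-5 \right)}\right)^{2} \right)} - 4628785 = \frac{\sqrt{-27579830 - 3447384 \left(-7 + 1\right)^{2}}}{758} - 4628785 = \frac{\sqrt{-27579830 - 3447384 \left(-6\right)^{2}}}{758} - 4628785 = \frac{\sqrt{-27579830 - 124105824}}{758} - 4628785 = \frac{\sqrt{-151685654}}{758} - 4628785 = \frac{i \sqrt{151685654}}{758} - 4628785 = -4628785 + \frac{i \sqrt{151685654}}{758}$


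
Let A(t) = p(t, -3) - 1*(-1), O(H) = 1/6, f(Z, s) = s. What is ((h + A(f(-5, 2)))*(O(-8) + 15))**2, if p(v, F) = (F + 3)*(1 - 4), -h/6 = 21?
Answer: 129390625/36 ≈ 3.5942e+6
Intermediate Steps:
h = -126 (h = -6*21 = -126)
p(v, F) = -9 - 3*F (p(v, F) = (3 + F)*(-3) = -9 - 3*F)
O(H) = 1/6
A(t) = 1 (A(t) = (-9 - 3*(-3)) - 1*(-1) = (-9 + 9) + 1 = 0 + 1 = 1)
((h + A(f(-5, 2)))*(O(-8) + 15))**2 = ((-126 + 1)*(1/6 + 15))**2 = (-125*91/6)**2 = (-11375/6)**2 = 129390625/36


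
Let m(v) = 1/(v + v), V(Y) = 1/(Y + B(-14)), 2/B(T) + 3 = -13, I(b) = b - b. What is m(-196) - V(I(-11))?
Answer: 3135/392 ≈ 7.9975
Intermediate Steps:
I(b) = 0
B(T) = -⅛ (B(T) = 2/(-3 - 13) = 2/(-16) = 2*(-1/16) = -⅛)
V(Y) = 1/(-⅛ + Y) (V(Y) = 1/(Y - ⅛) = 1/(-⅛ + Y))
m(v) = 1/(2*v)
m(-196) - V(I(-11)) = (½)/(-196) - 8/(-1 + 8*0) = (½)*(-1/196) - 8/(-1 + 0) = -1/392 - 8/(-1) = -1/392 - 8*(-1) = -1/392 - 1*(-8) = -1/392 + 8 = 3135/392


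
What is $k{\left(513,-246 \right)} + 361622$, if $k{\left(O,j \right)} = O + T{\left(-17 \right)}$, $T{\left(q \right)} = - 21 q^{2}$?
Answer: $356066$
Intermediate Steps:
$k{\left(O,j \right)} = -6069 + O$ ($k{\left(O,j \right)} = O - 21 \left(-17\right)^{2} = O - 6069 = -6069 + O$)
$k{\left(513,-246 \right)} + 361622 = \left(-6069 + 513\right) + 361622 = -5556 + 361622 = 356066$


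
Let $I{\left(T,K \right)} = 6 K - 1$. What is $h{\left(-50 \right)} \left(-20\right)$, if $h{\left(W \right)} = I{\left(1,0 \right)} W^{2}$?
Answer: $50000$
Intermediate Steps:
$I{\left(T,K \right)} = -1 + 6 K$
$h{\left(W \right)} = - W^{2}$ ($h{\left(W \right)} = \left(-1 + 6 \cdot 0\right) W^{2} = \left(-1 + 0\right) W^{2} = - W^{2}$)
$h{\left(-50 \right)} \left(-20\right) = - \left(-50\right)^{2} \left(-20\right) = \left(-1\right) 2500 \left(-20\right) = \left(-2500\right) \left(-20\right) = 50000$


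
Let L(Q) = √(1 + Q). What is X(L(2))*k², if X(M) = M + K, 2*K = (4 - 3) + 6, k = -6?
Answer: 126 + 36*√3 ≈ 188.35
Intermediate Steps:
K = 7/2 (K = ((4 - 3) + 6)/2 = (1 + 6)/2 = (½)*7 = 7/2 ≈ 3.5000)
X(M) = 7/2 + M (X(M) = M + 7/2 = 7/2 + M)
X(L(2))*k² = (7/2 + √(1 + 2))*(-6)² = (7/2 + √3)*36 = 126 + 36*√3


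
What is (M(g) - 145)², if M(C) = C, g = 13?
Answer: 17424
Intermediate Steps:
(M(g) - 145)² = (13 - 145)² = (-132)² = 17424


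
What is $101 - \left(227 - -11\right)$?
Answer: $-137$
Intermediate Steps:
$101 - \left(227 - -11\right) = 101 - \left(227 + 11\right) = 101 - 238 = -137$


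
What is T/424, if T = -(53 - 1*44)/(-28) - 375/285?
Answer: -529/225568 ≈ -0.0023452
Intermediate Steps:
T = -529/532 (T = -(53 - 44)*(-1/28) - 375*1/285 = -1*9*(-1/28) - 25/19 = -9*(-1/28) - 25/19 = 9/28 - 25/19 = -529/532 ≈ -0.99436)
T/424 = -529/532/424 = -529/532*1/424 = -529/225568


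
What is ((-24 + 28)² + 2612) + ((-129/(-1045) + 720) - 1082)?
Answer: 2368099/1045 ≈ 2266.1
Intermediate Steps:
((-24 + 28)² + 2612) + ((-129/(-1045) + 720) - 1082) = (4² + 2612) + ((-129*(-1/1045) + 720) - 1082) = (16 + 2612) + ((129/1045 + 720) - 1082) = 2628 + (752529/1045 - 1082) = 2628 - 378161/1045 = 2368099/1045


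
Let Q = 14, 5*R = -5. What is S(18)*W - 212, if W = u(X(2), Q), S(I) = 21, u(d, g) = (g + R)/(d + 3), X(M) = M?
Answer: -787/5 ≈ -157.40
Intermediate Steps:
R = -1 (R = (⅕)*(-5) = -1)
u(d, g) = (-1 + g)/(3 + d) (u(d, g) = (g - 1)/(d + 3) = (-1 + g)/(3 + d))
W = 13/5 (W = (-1 + 14)/(3 + 2) = 13/5 ≈ 2.6000)
S(18)*W - 212 = 21*(13/5) - 212 = 273/5 - 212 = -787/5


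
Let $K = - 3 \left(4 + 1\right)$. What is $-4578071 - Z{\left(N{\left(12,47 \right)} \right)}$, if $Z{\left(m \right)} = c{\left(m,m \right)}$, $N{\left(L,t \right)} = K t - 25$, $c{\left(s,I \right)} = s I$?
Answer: $-5110971$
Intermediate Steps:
$K = -15$ ($K = \left(-3\right) 5 = -15$)
$c{\left(s,I \right)} = I s$
$N{\left(L,t \right)} = -25 - 15 t$ ($N{\left(L,t \right)} = - 15 t - 25 = -25 - 15 t$)
$Z{\left(m \right)} = m^{2}$ ($Z{\left(m \right)} = m m = m^{2}$)
$-4578071 - Z{\left(N{\left(12,47 \right)} \right)} = -4578071 - \left(-25 - 705\right)^{2} = -4578071 - \left(-730\right)^{2} = -4578071 - 532900 = -5110971$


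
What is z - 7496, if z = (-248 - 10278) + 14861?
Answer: -3161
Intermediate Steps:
z = 4335 (z = -10526 + 14861 = 4335)
z - 7496 = 4335 - 7496 = -3161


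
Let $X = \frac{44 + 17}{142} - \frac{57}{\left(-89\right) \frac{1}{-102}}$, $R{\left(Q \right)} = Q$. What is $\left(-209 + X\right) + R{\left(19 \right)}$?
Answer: $- \frac{3221379}{12638} \approx -254.9$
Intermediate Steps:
$X = - \frac{820159}{12638}$ ($X = 61 \cdot \frac{1}{142} - \frac{57}{\left(-89\right) \left(- \frac{1}{102}\right)} = \frac{61}{142} - \frac{57}{\frac{89}{102}} = \frac{61}{142} - \frac{5814}{89} = - \frac{820159}{12638} \approx -64.896$)
$\left(-209 + X\right) + R{\left(19 \right)} = \left(-209 - \frac{820159}{12638}\right) + 19 = - \frac{3461501}{12638} + 19 = - \frac{3221379}{12638}$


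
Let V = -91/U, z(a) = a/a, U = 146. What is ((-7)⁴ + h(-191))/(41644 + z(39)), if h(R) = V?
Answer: 70091/1216034 ≈ 0.057639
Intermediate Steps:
z(a) = 1
V = -91/146 ≈ -0.62329
h(R) = -91/146
((-7)⁴ + h(-191))/(41644 + z(39)) = ((-7)⁴ - 91/146)/(41644 + 1) = (2401 - 91/146)/41645 = (350455/146)*(1/41645) = 70091/1216034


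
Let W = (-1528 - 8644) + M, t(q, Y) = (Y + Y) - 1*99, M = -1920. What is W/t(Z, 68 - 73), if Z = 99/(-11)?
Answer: 12092/109 ≈ 110.94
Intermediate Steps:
Z = -9 (Z = 99*(-1/11) = -9)
t(q, Y) = -99 + 2*Y (t(q, Y) = 2*Y - 99 = -99 + 2*Y)
W = -12092 (W = (-1528 - 8644) - 1920 = -10172 - 1920 = -12092)
W/t(Z, 68 - 73) = -12092/(-99 + 2*(68 - 73)) = -12092/(-99 + 2*(-5)) = -12092/(-99 - 10) = -12092/(-109) = -12092*(-1/109) = 12092/109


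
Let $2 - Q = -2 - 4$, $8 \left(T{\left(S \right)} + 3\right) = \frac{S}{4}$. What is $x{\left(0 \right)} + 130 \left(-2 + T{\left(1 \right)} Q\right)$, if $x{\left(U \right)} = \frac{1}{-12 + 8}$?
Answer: $- \frac{13391}{4} \approx -3347.8$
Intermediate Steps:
$T{\left(S \right)} = -3 + \frac{S}{32}$ ($T{\left(S \right)} = -3 + \frac{S \frac{1}{4}}{8} = -3 + \frac{\frac{1}{4} S}{8} = -3 + \frac{S}{32}$)
$x{\left(U \right)} = - \frac{1}{4}$ ($x{\left(U \right)} = \frac{1}{-4} = - \frac{1}{4}$)
$Q = 8$ ($Q = 2 - \left(-2 - 4\right) = 2 - -6 = 2 + 6 = 8$)
$x{\left(0 \right)} + 130 \left(-2 + T{\left(1 \right)} Q\right) = - \frac{1}{4} + 130 \left(-2 + \left(-3 + \frac{1}{32} \cdot 1\right) 8\right) = - \frac{1}{4} + 130 \left(-2 + \left(-3 + \frac{1}{32}\right) 8\right) = - \frac{1}{4} + 130 \left(-2 - \frac{95}{4}\right) = - \frac{1}{4} + 130 \left(- \frac{103}{4}\right) = - \frac{1}{4} - \frac{6695}{2} = - \frac{13391}{4}$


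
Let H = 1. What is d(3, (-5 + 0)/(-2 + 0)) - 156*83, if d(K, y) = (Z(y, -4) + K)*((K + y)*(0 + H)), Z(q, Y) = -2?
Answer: -25885/2 ≈ -12943.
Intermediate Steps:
d(K, y) = (-2 + K)*(K + y) (d(K, y) = (-2 + K)*((K + y)*(0 + 1)) = (-2 + K)*((K + y)*1) = (-2 + K)*(K + y))
d(3, (-5 + 0)/(-2 + 0)) - 156*83 = (3² - 2*3 - 2*(-5 + 0)/(-2 + 0) + 3*((-5 + 0)/(-2 + 0))) - 156*83 = (9 - 6 - (-10)/(-2) + 3*(-5/(-2))) - 12948 = (9 - 6 - (-10)*(-1)/2 + 3*(-5*(-½))) - 12948 = (9 - 6 - 2*5/2 + 3*(5/2)) - 12948 = (9 - 6 - 5 + 15/2) - 12948 = 11/2 - 12948 = -25885/2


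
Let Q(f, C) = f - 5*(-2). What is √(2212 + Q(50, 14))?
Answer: 4*√142 ≈ 47.666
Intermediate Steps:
Q(f, C) = 10 + f (Q(f, C) = f + 10 = 10 + f)
√(2212 + Q(50, 14)) = √(2212 + (10 + 50)) = √(2212 + 60) = √2272 = 4*√142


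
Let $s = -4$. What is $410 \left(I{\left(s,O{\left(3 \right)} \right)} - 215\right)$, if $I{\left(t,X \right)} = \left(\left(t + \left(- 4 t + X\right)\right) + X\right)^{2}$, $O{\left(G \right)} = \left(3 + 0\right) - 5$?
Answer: $-61910$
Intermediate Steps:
$O{\left(G \right)} = -2$ ($O{\left(G \right)} = 3 - 5 = -2$)
$I{\left(t,X \right)} = \left(- 3 t + 2 X\right)^{2}$ ($I{\left(t,X \right)} = \left(\left(t + \left(X - 4 t\right)\right) + X\right)^{2} = \left(\left(X - 3 t\right) + X\right)^{2} = \left(- 3 t + 2 X\right)^{2}$)
$410 \left(I{\left(s,O{\left(3 \right)} \right)} - 215\right) = 410 \left(\left(\left(-3\right) \left(-4\right) + 2 \left(-2\right)\right)^{2} - 215\right) = 410 \left(\left(12 - 4\right)^{2} - 215\right) = 410 \left(8^{2} - 215\right) = 410 \left(64 - 215\right) = 410 \left(-151\right) = -61910$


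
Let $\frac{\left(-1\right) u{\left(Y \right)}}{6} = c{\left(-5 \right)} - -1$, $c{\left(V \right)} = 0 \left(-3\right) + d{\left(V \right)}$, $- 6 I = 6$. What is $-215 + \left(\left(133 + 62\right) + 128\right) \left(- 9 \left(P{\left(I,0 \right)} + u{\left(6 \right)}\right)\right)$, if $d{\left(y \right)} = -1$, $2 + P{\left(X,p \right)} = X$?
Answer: $8506$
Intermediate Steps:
$I = -1$ ($I = \left(- \frac{1}{6}\right) 6 = -1$)
$P{\left(X,p \right)} = -2 + X$
$c{\left(V \right)} = -1$ ($c{\left(V \right)} = 0 \left(-3\right) - 1 = 0 - 1 = -1$)
$u{\left(Y \right)} = 0$ ($u{\left(Y \right)} = - 6 \left(-1 - -1\right) = - 6 \left(-1 + 1\right) = \left(-6\right) 0 = 0$)
$-215 + \left(\left(133 + 62\right) + 128\right) \left(- 9 \left(P{\left(I,0 \right)} + u{\left(6 \right)}\right)\right) = -215 + \left(\left(133 + 62\right) + 128\right) \left(- 9 \left(\left(-2 - 1\right) + 0\right)\right) = -215 + \left(195 + 128\right) \left(- 9 \left(-3 + 0\right)\right) = -215 + 323 \left(\left(-9\right) \left(-3\right)\right) = -215 + 323 \cdot 27 = -215 + 8721 = 8506$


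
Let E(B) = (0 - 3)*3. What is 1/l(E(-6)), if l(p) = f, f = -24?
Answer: -1/24 ≈ -0.041667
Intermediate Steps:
E(B) = -9 (E(B) = -3*3 = -9)
l(p) = -24
1/l(E(-6)) = 1/(-24) = -1/24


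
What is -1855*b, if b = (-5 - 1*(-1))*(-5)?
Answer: -37100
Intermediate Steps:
b = 20 (b = (-5 + 1)*(-5) = -4*(-5) = 20)
-1855*b = -1855*20 = -37100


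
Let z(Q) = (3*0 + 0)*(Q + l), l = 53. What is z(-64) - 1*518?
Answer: -518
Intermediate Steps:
z(Q) = 0 (z(Q) = (3*0 + 0)*(Q + 53) = (0 + 0)*(53 + Q) = 0*(53 + Q) = 0)
z(-64) - 1*518 = 0 - 1*518 = 0 - 518 = -518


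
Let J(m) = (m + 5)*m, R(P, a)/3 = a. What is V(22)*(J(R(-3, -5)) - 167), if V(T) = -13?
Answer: 221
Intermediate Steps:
R(P, a) = 3*a
J(m) = m*(5 + m) (J(m) = (5 + m)*m = m*(5 + m))
V(22)*(J(R(-3, -5)) - 167) = -13*((3*(-5))*(5 + 3*(-5)) - 167) = -13*(-15*(5 - 15) - 167) = -13*(-15*(-10) - 167) = -13*(150 - 167) = -13*(-17) = 221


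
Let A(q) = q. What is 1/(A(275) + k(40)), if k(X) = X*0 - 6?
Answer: 1/269 ≈ 0.0037175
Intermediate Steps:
k(X) = -6 (k(X) = 0 - 6 = -6)
1/(A(275) + k(40)) = 1/(275 - 6) = 1/269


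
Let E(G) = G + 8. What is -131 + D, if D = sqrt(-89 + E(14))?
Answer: -131 + I*sqrt(67) ≈ -131.0 + 8.1853*I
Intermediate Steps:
E(G) = 8 + G
D = I*sqrt(67) (D = sqrt(-89 + (8 + 14)) = sqrt(-89 + 22) = sqrt(-67) = I*sqrt(67) ≈ 8.1853*I)
-131 + D = -131 + I*sqrt(67)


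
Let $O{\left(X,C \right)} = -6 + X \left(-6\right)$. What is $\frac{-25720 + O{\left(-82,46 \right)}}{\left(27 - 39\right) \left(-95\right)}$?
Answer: $- \frac{12617}{570} \approx -22.135$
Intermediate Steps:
$O{\left(X,C \right)} = -6 - 6 X$
$\frac{-25720 + O{\left(-82,46 \right)}}{\left(27 - 39\right) \left(-95\right)} = \frac{-25720 - -486}{\left(27 - 39\right) \left(-95\right)} = \frac{-25720 + \left(-6 + 492\right)}{\left(-12\right) \left(-95\right)} = \frac{-25720 + 486}{1140} = \left(-25234\right) \frac{1}{1140} = - \frac{12617}{570}$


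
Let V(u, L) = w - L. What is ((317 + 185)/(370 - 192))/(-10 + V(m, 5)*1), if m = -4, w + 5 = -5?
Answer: -251/2225 ≈ -0.11281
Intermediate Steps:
w = -10 (w = -5 - 5 = -10)
V(u, L) = -10 - L
((317 + 185)/(370 - 192))/(-10 + V(m, 5)*1) = ((317 + 185)/(370 - 192))/(-10 + (-10 - 1*5)*1) = (502/178)/(-10 + (-10 - 5)*1) = (502*(1/178))/(-10 - 15*1) = 251/(89*(-10 - 15)) = (251/89)/(-25) = (251/89)*(-1/25) = -251/2225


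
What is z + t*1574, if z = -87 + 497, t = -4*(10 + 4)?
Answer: -87734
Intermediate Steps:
t = -56 (t = -4*14 = -56)
z = 410
z + t*1574 = 410 - 56*1574 = 410 - 88144 = -87734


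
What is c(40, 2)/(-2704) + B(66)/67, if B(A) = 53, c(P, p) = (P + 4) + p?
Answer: 70115/90584 ≈ 0.77403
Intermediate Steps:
c(P, p) = 4 + P + p (c(P, p) = (4 + P) + p = 4 + P + p)
c(40, 2)/(-2704) + B(66)/67 = (4 + 40 + 2)/(-2704) + 53/67 = 46*(-1/2704) + 53*(1/67) = -23/1352 + 53/67 = 70115/90584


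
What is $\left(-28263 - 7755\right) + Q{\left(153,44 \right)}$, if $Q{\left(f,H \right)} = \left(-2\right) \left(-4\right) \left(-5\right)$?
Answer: $-36058$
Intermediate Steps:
$Q{\left(f,H \right)} = -40$ ($Q{\left(f,H \right)} = 8 \left(-5\right) = -40$)
$\left(-28263 - 7755\right) + Q{\left(153,44 \right)} = \left(-28263 - 7755\right) - 40 = -36018 - 40 = -36058$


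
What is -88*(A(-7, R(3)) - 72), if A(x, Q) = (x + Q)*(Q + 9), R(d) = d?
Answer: 10560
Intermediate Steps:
A(x, Q) = (9 + Q)*(Q + x) (A(x, Q) = (Q + x)*(9 + Q) = (9 + Q)*(Q + x))
-88*(A(-7, R(3)) - 72) = -88*((3² + 9*3 + 9*(-7) + 3*(-7)) - 72) = -88*((9 + 27 - 63 - 21) - 72) = -88*(-48 - 72) = -88*(-120) = 10560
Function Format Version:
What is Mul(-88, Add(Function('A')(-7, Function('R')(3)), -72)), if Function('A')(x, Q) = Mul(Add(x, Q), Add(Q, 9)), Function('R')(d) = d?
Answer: 10560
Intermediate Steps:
Function('A')(x, Q) = Mul(Add(9, Q), Add(Q, x)) (Function('A')(x, Q) = Mul(Add(Q, x), Add(9, Q)) = Mul(Add(9, Q), Add(Q, x)))
Mul(-88, Add(Function('A')(-7, Function('R')(3)), -72)) = Mul(-88, Add(Add(Pow(3, 2), Mul(9, 3), Mul(9, -7), Mul(3, -7)), -72)) = Mul(-88, Add(Add(9, 27, -63, -21), -72)) = Mul(-88, Add(-48, -72)) = Mul(-88, -120) = 10560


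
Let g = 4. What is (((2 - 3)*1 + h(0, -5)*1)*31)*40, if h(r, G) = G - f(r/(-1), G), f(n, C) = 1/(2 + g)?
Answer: -22940/3 ≈ -7646.7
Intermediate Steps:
f(n, C) = ⅙ (f(n, C) = 1/(2 + 4) = 1/6 = ⅙)
h(r, G) = -⅙ + G (h(r, G) = G - 1*⅙ = G - ⅙ = -⅙ + G)
(((2 - 3)*1 + h(0, -5)*1)*31)*40 = (((2 - 3)*1 + (-⅙ - 5)*1)*31)*40 = ((-1*1 - 31/6*1)*31)*40 = ((-1 - 31/6)*31)*40 = -37/6*31*40 = -1147/6*40 = -22940/3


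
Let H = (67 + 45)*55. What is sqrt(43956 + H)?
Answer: 2*sqrt(12529) ≈ 223.87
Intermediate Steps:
H = 6160 (H = 112*55 = 6160)
sqrt(43956 + H) = sqrt(43956 + 6160) = sqrt(50116) = 2*sqrt(12529)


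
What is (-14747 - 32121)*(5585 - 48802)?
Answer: 2025494356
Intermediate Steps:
(-14747 - 32121)*(5585 - 48802) = -46868*(-43217) = 2025494356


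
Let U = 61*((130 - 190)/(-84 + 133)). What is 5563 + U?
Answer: 268927/49 ≈ 5488.3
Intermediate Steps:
U = -3660/49 (U = 61*(-60/49) = -3660/49 ≈ -74.694)
5563 + U = 5563 - 3660/49 = 268927/49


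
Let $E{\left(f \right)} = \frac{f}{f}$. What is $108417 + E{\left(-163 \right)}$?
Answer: $108418$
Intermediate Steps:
$E{\left(f \right)} = 1$
$108417 + E{\left(-163 \right)} = 108417 + 1 = 108418$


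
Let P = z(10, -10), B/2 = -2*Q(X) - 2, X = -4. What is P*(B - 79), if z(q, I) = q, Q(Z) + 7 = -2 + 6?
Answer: -710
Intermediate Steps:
Q(Z) = -3 (Q(Z) = -7 + (-2 + 6) = -7 + 4 = -3)
B = 8 (B = 2*(-2*(-3) - 2) = 2*(6 - 2) = 2*4 = 8)
P = 10
P*(B - 79) = 10*(8 - 79) = 10*(-71) = -710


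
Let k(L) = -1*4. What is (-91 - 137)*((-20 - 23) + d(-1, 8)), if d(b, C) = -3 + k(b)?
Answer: 11400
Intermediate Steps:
k(L) = -4
d(b, C) = -7 (d(b, C) = -3 - 4 = -7)
(-91 - 137)*((-20 - 23) + d(-1, 8)) = (-91 - 137)*((-20 - 23) - 7) = -228*(-43 - 7) = -228*(-50) = 11400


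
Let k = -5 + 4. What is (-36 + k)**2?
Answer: 1369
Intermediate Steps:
k = -1
(-36 + k)**2 = (-36 - 1)**2 = (-37)**2 = 1369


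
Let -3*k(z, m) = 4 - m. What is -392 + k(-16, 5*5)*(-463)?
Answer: -3633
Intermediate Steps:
k(z, m) = -4/3 + m/3 (k(z, m) = -(4 - m)/3 = -4/3 + m/3)
-392 + k(-16, 5*5)*(-463) = -392 + (-4/3 + (5*5)/3)*(-463) = -392 + (-4/3 + (1/3)*25)*(-463) = -392 + (-4/3 + 25/3)*(-463) = -392 + 7*(-463) = -392 - 3241 = -3633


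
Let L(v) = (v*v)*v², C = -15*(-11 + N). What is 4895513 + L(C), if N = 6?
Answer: 36536138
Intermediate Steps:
C = 75 (C = -15*(-11 + 6) = -15*(-5) = 75)
L(v) = v⁴ (L(v) = v²*v² = v⁴)
4895513 + L(C) = 4895513 + 75⁴ = 4895513 + 31640625 = 36536138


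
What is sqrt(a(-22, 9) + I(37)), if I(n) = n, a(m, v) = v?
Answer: sqrt(46) ≈ 6.7823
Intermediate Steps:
sqrt(a(-22, 9) + I(37)) = sqrt(9 + 37) = sqrt(46)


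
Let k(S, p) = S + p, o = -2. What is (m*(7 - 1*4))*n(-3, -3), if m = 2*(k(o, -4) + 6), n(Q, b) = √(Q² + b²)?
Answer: 0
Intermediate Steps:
m = 0 (m = 2*((-2 - 4) + 6) = 2*(-6 + 6) = 2*0 = 0)
(m*(7 - 1*4))*n(-3, -3) = (0*(7 - 1*4))*√((-3)² + (-3)²) = (0*(7 - 4))*√(9 + 9) = (0*3)*√18 = 0*(3*√2) = 0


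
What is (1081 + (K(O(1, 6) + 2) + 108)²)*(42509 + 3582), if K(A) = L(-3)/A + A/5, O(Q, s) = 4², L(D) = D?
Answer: 559938771959/900 ≈ 6.2215e+8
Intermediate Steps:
O(Q, s) = 16
K(A) = -3/A + A/5
(1081 + (K(O(1, 6) + 2) + 108)²)*(42509 + 3582) = (1081 + ((-3/(16 + 2) + (16 + 2)/5) + 108)²)*(42509 + 3582) = (1081 + ((-3/18 + (⅕)*18) + 108)²)*46091 = (1081 + ((-3*1/18 + 18/5) + 108)²)*46091 = (1081 + ((-⅙ + 18/5) + 108)²)*46091 = (1081 + (103/30 + 108)²)*46091 = (1081 + (3343/30)²)*46091 = (1081 + 11175649/900)*46091 = (12148549/900)*46091 = 559938771959/900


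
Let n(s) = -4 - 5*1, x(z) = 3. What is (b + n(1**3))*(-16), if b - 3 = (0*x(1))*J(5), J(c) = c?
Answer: 96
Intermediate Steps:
n(s) = -9 (n(s) = -4 - 5 = -9)
b = 3 (b = 3 + (0*3)*5 = 3 + 0*5 = 3 + 0 = 3)
(b + n(1**3))*(-16) = (3 - 9)*(-16) = -6*(-16) = 96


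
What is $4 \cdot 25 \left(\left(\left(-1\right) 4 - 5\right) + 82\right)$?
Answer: $7300$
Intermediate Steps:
$4 \cdot 25 \left(\left(\left(-1\right) 4 - 5\right) + 82\right) = 100 \left(\left(-4 - 5\right) + 82\right) = 100 \left(-9 + 82\right) = 100 \cdot 73 = 7300$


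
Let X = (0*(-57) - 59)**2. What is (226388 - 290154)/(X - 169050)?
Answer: 63766/165569 ≈ 0.38513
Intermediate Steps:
X = 3481 (X = (0 - 59)**2 = (-59)**2 = 3481)
(226388 - 290154)/(X - 169050) = (226388 - 290154)/(3481 - 169050) = -63766/(-165569) = -63766*(-1/165569) = 63766/165569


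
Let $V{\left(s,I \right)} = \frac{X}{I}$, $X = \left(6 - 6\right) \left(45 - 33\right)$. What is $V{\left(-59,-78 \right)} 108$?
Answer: $0$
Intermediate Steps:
$X = 0$ ($X = 0 \cdot 12 = 0$)
$V{\left(s,I \right)} = 0$ ($V{\left(s,I \right)} = \frac{0}{I} = 0$)
$V{\left(-59,-78 \right)} 108 = 0 \cdot 108 = 0$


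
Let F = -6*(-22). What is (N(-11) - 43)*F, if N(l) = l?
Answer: -7128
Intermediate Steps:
F = 132
(N(-11) - 43)*F = (-11 - 43)*132 = -54*132 = -7128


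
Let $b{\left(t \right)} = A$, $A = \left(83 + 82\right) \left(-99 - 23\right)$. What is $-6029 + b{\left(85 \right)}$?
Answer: $-26159$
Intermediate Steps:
$A = -20130$ ($A = 165 \left(-122\right) = -20130$)
$b{\left(t \right)} = -20130$
$-6029 + b{\left(85 \right)} = -6029 - 20130 = -26159$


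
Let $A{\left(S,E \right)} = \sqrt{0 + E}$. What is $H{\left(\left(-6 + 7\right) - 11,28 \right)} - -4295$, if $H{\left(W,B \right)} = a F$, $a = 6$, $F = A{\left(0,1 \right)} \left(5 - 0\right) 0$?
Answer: $4295$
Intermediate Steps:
$A{\left(S,E \right)} = \sqrt{E}$
$F = 0$ ($F = \sqrt{1} \left(5 - 0\right) 0 = 1 \left(5 + 0\right) 0 = 1 \cdot 5 \cdot 0 = 5 \cdot 0 = 0$)
$H{\left(W,B \right)} = 0$ ($H{\left(W,B \right)} = 6 \cdot 0 = 0$)
$H{\left(\left(-6 + 7\right) - 11,28 \right)} - -4295 = 0 - -4295 = 0 + 4295 = 4295$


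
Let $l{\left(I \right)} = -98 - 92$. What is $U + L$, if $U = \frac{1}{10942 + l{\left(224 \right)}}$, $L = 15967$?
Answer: $\frac{171677185}{10752} \approx 15967.0$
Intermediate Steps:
$l{\left(I \right)} = -190$
$U = \frac{1}{10752}$ ($U = \frac{1}{10942 - 190} = \frac{1}{10752} \approx 9.3006 \cdot 10^{-5}$)
$U + L = \frac{1}{10752} + 15967 = \frac{171677185}{10752}$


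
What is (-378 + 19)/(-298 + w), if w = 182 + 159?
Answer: -359/43 ≈ -8.3488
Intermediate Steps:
w = 341
(-378 + 19)/(-298 + w) = (-378 + 19)/(-298 + 341) = -359/43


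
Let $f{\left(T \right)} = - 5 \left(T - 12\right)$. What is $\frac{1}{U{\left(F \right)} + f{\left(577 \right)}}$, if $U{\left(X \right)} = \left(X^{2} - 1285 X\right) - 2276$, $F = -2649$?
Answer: $\frac{1}{10416065} \approx 9.6006 \cdot 10^{-8}$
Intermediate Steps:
$U{\left(X \right)} = -2276 + X^{2} - 1285 X$
$f{\left(T \right)} = 60 - 5 T$ ($f{\left(T \right)} = - 5 \left(-12 + T\right) = 60 - 5 T$)
$\frac{1}{U{\left(F \right)} + f{\left(577 \right)}} = \frac{1}{\left(-2276 + \left(-2649\right)^{2} - -3403965\right) + \left(60 - 2885\right)} = \frac{1}{\left(-2276 + 7017201 + 3403965\right) + \left(60 - 2885\right)} = \frac{1}{10418890 - 2825} = \frac{1}{10416065}$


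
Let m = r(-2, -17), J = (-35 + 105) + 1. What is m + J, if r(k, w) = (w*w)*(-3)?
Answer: -796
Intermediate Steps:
r(k, w) = -3*w² (r(k, w) = w²*(-3) = -3*w²)
J = 71 (J = 70 + 1 = 71)
m = -867 (m = -3*(-17)² = -3*289 = -867)
m + J = -867 + 71 = -796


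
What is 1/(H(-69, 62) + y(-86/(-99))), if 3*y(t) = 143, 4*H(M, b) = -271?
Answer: -12/241 ≈ -0.049793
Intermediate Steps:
H(M, b) = -271/4 (H(M, b) = (1/4)*(-271) = -271/4)
y(t) = 143/3 (y(t) = (1/3)*143 = 143/3)
1/(H(-69, 62) + y(-86/(-99))) = 1/(-271/4 + 143/3) = 1/(-241/12) = -12/241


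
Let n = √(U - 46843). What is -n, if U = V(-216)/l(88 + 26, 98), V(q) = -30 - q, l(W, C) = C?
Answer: -I*√2295214/7 ≈ -216.43*I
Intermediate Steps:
U = 93/49 (U = (-30 - 1*(-216))/98 = (-30 + 216)*(1/98) = 186*(1/98) = 93/49 ≈ 1.8980)
n = I*√2295214/7 (n = √(93/49 - 46843) = √(-2295214/49) = I*√2295214/7 ≈ 216.43*I)
-n = -I*√2295214/7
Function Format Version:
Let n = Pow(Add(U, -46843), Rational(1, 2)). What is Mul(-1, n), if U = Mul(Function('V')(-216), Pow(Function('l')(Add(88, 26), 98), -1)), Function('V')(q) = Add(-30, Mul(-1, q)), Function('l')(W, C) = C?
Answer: Mul(Rational(-1, 7), I, Pow(2295214, Rational(1, 2))) ≈ Mul(-216.43, I)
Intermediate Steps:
U = Rational(93, 49) (U = Mul(Add(-30, Mul(-1, -216)), Pow(98, -1)) = Mul(Add(-30, 216), Rational(1, 98)) = Mul(186, Rational(1, 98)) = Rational(93, 49) ≈ 1.8980)
n = Mul(Rational(1, 7), I, Pow(2295214, Rational(1, 2))) (n = Pow(Add(Rational(93, 49), -46843), Rational(1, 2)) = Pow(Rational(-2295214, 49), Rational(1, 2)) = Mul(Rational(1, 7), I, Pow(2295214, Rational(1, 2))) ≈ Mul(216.43, I))
Mul(-1, n) = Mul(-1, Mul(Rational(1, 7), I, Pow(2295214, Rational(1, 2)))) = Mul(Rational(-1, 7), I, Pow(2295214, Rational(1, 2)))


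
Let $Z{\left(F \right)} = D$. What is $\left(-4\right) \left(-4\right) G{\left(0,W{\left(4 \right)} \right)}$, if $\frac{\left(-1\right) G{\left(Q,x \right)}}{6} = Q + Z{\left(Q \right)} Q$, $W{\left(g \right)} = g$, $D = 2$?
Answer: $0$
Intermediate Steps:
$Z{\left(F \right)} = 2$
$G{\left(Q,x \right)} = - 18 Q$ ($G{\left(Q,x \right)} = - 6 \left(Q + 2 Q\right) = - 6 \cdot 3 Q = - 18 Q$)
$\left(-4\right) \left(-4\right) G{\left(0,W{\left(4 \right)} \right)} = \left(-4\right) \left(-4\right) \left(\left(-18\right) 0\right) = 16 \cdot 0 = 0$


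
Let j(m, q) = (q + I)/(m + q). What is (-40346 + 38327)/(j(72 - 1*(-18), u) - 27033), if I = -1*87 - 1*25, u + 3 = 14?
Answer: 2019/27034 ≈ 0.074684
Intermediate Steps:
u = 11 (u = -3 + 14 = 11)
I = -112 (I = -87 - 25 = -112)
j(m, q) = (-112 + q)/(m + q) (j(m, q) = (q - 112)/(m + q) = (-112 + q)/(m + q))
(-40346 + 38327)/(j(72 - 1*(-18), u) - 27033) = (-40346 + 38327)/((-112 + 11)/((72 - 1*(-18)) + 11) - 27033) = -2019/(-101/((72 + 18) + 11) - 27033) = -2019/(-101/(90 + 11) - 27033) = -2019/(-101/101 - 27033) = -2019/((1/101)*(-101) - 27033) = -2019/(-1 - 27033) = -2019/(-27034) = -2019*(-1/27034) = 2019/27034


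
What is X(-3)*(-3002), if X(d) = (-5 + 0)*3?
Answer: 45030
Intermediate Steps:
X(d) = -15 (X(d) = -5*3 = -15)
X(-3)*(-3002) = -15*(-3002) = 45030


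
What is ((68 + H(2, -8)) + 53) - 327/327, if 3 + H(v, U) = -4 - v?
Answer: 111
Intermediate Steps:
H(v, U) = -7 - v (H(v, U) = -3 + (-4 - v) = -7 - v)
((68 + H(2, -8)) + 53) - 327/327 = ((68 + (-7 - 1*2)) + 53) - 327/327 = ((68 + (-7 - 2)) + 53) - 327/327 = ((68 - 9) + 53) - 1*1 = (59 + 53) - 1 = 112 - 1 = 111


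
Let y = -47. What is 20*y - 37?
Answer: -977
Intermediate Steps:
20*y - 37 = 20*(-47) - 37 = -940 - 37 = -977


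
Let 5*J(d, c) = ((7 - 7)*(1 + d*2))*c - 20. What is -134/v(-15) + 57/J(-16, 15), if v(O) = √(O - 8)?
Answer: -57/4 + 134*I*√23/23 ≈ -14.25 + 27.941*I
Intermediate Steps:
v(O) = √(-8 + O)
J(d, c) = -4 (J(d, c) = (((7 - 7)*(1 + d*2))*c - 20)/5 = ((0*(1 + 2*d))*c - 20)/5 = (0*c - 20)/5 = (0 - 20)/5 = (⅕)*(-20) = -4)
-134/v(-15) + 57/J(-16, 15) = -134/√(-8 - 15) + 57/(-4) = -134*(-I*√23/23) + 57*(-¼) = -134*(-I*√23/23) - 57/4 = -(-134)*I*√23/23 - 57/4 = 134*I*√23/23 - 57/4 = -57/4 + 134*I*√23/23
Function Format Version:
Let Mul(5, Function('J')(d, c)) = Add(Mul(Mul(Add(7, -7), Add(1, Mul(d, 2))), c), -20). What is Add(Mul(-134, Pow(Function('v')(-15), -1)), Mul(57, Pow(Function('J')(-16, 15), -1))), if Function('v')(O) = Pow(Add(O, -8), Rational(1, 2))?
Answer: Add(Rational(-57, 4), Mul(Rational(134, 23), I, Pow(23, Rational(1, 2)))) ≈ Add(-14.250, Mul(27.941, I))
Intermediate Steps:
Function('v')(O) = Pow(Add(-8, O), Rational(1, 2))
Function('J')(d, c) = -4 (Function('J')(d, c) = Mul(Rational(1, 5), Add(Mul(Mul(Add(7, -7), Add(1, Mul(d, 2))), c), -20)) = Mul(Rational(1, 5), Add(Mul(Mul(0, Add(1, Mul(2, d))), c), -20)) = Mul(Rational(1, 5), Add(Mul(0, c), -20)) = Mul(Rational(1, 5), Add(0, -20)) = Mul(Rational(1, 5), -20) = -4)
Add(Mul(-134, Pow(Function('v')(-15), -1)), Mul(57, Pow(Function('J')(-16, 15), -1))) = Add(Mul(-134, Pow(Pow(Add(-8, -15), Rational(1, 2)), -1)), Mul(57, Pow(-4, -1))) = Add(Mul(-134, Pow(Pow(-23, Rational(1, 2)), -1)), Mul(57, Rational(-1, 4))) = Add(Mul(-134, Pow(Mul(I, Pow(23, Rational(1, 2))), -1)), Rational(-57, 4)) = Add(Mul(-134, Mul(Rational(-1, 23), I, Pow(23, Rational(1, 2)))), Rational(-57, 4)) = Add(Mul(Rational(134, 23), I, Pow(23, Rational(1, 2))), Rational(-57, 4)) = Add(Rational(-57, 4), Mul(Rational(134, 23), I, Pow(23, Rational(1, 2))))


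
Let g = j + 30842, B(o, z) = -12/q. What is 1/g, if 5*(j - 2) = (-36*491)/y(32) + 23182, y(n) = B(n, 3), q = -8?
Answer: 5/165618 ≈ 3.0190e-5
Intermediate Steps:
B(o, z) = 3/2 (B(o, z) = -12/(-8) = -12*(-⅛) = 3/2)
y(n) = 3/2
j = 11408/5 (j = 2 + ((-36*491)/(3/2) + 23182)/5 = 2 + (-17676*⅔ + 23182)/5 = 2 + (-11784 + 23182)/5 = 2 + (⅕)*11398 = 2 + 11398/5 = 11408/5 ≈ 2281.6)
g = 165618/5 (g = 11408/5 + 30842 = 165618/5 ≈ 33124.)
1/g = 1/(165618/5) = 5/165618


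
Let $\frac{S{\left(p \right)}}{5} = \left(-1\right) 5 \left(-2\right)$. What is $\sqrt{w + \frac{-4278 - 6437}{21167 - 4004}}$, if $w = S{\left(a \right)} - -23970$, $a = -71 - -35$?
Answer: $\frac{\sqrt{786150347315}}{5721} \approx 154.98$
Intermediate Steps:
$a = -36$ ($a = -71 + 35 = -36$)
$S{\left(p \right)} = 50$ ($S{\left(p \right)} = 5 \left(-1\right) 5 \left(-2\right) = 5 \left(\left(-5\right) \left(-2\right)\right) = 5 \cdot 10 = 50$)
$w = 24020$ ($w = 50 - -23970 = 50 + 23970 = 24020$)
$\sqrt{w + \frac{-4278 - 6437}{21167 - 4004}} = \sqrt{24020 + \frac{-4278 - 6437}{21167 - 4004}} = \sqrt{24020 - \frac{10715}{17163}} = \sqrt{\frac{412244545}{17163}} = \frac{\sqrt{786150347315}}{5721}$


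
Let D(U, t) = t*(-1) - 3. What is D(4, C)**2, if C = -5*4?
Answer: 289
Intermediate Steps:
C = -20
D(U, t) = -3 - t (D(U, t) = -t - 3 = -3 - t)
D(4, C)**2 = (-3 - 1*(-20))**2 = (-3 + 20)**2 = 17**2 = 289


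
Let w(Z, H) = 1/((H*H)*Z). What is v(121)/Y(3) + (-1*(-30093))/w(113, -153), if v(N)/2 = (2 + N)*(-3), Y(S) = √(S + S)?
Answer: 79602515181 - 123*√6 ≈ 7.9603e+10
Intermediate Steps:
Y(S) = √2*√S (Y(S) = √(2*S) = √2*√S)
w(Z, H) = 1/(H²*Z)
v(N) = -12 - 6*N (v(N) = 2*((2 + N)*(-3)) = 2*(-6 - 3*N) = -12 - 6*N)
v(121)/Y(3) + (-1*(-30093))/w(113, -153) = (-12 - 6*121)/((√2*√3)) + (-1*(-30093))/((1/((-153)²*113))) = (-12 - 726)/(√6) + 30093/(((1/23409)*(1/113))) = -123*√6 + 30093/(1/2645217) = -123*√6 + 30093*2645217 = -123*√6 + 79602515181 = 79602515181 - 123*√6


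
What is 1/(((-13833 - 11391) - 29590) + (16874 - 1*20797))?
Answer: -1/58737 ≈ -1.7025e-5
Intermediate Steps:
1/(((-13833 - 11391) - 29590) + (16874 - 1*20797)) = 1/((-25224 - 29590) + (16874 - 20797)) = 1/(-54814 - 3923) = 1/(-58737) = -1/58737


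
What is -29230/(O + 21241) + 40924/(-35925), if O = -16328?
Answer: -1251147362/176499525 ≈ -7.0887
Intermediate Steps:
-29230/(O + 21241) + 40924/(-35925) = -29230/(-16328 + 21241) + 40924/(-35925) = -29230/4913 + 40924*(-1/35925) = -29230*1/4913 - 40924/35925 = -29230/4913 - 40924/35925 = -1251147362/176499525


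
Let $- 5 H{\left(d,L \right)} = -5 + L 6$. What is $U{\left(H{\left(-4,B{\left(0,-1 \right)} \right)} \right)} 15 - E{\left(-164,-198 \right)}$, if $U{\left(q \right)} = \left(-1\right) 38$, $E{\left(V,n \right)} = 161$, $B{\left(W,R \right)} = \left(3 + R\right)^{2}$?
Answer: $-731$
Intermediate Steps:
$H{\left(d,L \right)} = 1 - \frac{6 L}{5}$ ($H{\left(d,L \right)} = - \frac{-5 + L 6}{5} = - \frac{-5 + 6 L}{5} = 1 - \frac{6 L}{5}$)
$U{\left(q \right)} = -38$
$U{\left(H{\left(-4,B{\left(0,-1 \right)} \right)} \right)} 15 - E{\left(-164,-198 \right)} = \left(-38\right) 15 - 161 = -570 - 161 = -731$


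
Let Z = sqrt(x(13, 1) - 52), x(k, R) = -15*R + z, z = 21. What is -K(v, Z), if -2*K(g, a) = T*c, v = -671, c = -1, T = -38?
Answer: 19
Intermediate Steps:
x(k, R) = 21 - 15*R (x(k, R) = -15*R + 21 = 21 - 15*R)
Z = I*sqrt(46) (Z = sqrt((21 - 15*1) - 52) = sqrt((21 - 15) - 52) = sqrt(6 - 52) = sqrt(-46) = I*sqrt(46) ≈ 6.7823*I)
K(g, a) = -19 (K(g, a) = -(-19)*(-1) = -1/2*38 = -19)
-K(v, Z) = -1*(-19) = 19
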